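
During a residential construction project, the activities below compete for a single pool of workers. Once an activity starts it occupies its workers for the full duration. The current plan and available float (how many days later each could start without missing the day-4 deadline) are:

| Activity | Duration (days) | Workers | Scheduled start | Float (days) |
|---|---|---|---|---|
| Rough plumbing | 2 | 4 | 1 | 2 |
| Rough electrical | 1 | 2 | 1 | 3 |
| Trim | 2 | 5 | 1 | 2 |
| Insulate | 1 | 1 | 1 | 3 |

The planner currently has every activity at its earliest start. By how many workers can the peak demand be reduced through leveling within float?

Early-start peak: d1:12  d2:9  d3:0  d4:0 ⇒ 12.
Leveled (Rough plumbing@1, Rough electrical@1, Trim@3, Insulate@2): d1:6  d2:5  d3:5  d4:5 ⇒ 6.
Reduction 12 − 6 = 6.

6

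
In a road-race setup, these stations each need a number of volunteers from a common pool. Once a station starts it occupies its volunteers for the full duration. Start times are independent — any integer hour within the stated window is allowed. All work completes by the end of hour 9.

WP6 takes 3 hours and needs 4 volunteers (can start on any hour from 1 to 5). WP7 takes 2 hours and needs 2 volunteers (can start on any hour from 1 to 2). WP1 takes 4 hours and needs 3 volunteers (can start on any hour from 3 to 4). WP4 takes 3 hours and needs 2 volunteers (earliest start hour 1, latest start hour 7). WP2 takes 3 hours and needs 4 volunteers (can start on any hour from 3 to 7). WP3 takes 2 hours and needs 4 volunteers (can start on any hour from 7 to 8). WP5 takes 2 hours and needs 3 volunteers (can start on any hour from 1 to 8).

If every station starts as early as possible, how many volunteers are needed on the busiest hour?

13

Early-start schedule: WP6@1, WP7@1, WP1@3, WP4@1, WP2@3, WP3@7, WP5@1.
Load per hour: hour 1: 11, hour 2: 11, hour 3: 13, hour 4: 7, hour 5: 7, hour 6: 3, hour 7: 4, hour 8: 4, hour 9: 0.
Peak is 13.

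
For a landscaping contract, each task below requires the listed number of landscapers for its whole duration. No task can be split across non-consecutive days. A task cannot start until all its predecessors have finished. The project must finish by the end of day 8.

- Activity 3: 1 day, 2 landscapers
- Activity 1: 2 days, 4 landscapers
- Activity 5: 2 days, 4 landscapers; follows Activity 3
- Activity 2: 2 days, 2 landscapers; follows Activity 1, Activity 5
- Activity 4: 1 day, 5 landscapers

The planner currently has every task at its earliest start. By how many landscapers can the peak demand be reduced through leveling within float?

Early-start peak: d1:11  d2:8  d3:4  d4:2  d5:2  d6:0  d7:0  d8:0 ⇒ 11.
Leveled (Activity 3@1, Activity 1@2, Activity 5@4, Activity 2@6, Activity 4@8): d1:2  d2:4  d3:4  d4:4  d5:4  d6:2  d7:2  d8:5 ⇒ 5.
Reduction 11 − 5 = 6.

6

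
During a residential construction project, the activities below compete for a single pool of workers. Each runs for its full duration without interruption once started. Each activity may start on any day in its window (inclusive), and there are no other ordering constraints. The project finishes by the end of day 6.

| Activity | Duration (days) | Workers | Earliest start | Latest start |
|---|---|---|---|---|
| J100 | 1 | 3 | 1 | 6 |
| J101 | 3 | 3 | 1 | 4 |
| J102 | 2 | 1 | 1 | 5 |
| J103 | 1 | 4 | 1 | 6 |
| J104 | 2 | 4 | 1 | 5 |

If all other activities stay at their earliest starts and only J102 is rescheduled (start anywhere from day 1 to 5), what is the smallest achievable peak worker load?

J102@1: d1:15  d2:8  d3:3  d4:0  d5:0  d6:0 → peak 15
J102@2: d1:14  d2:8  d3:4  d4:0  d5:0  d6:0 → peak 14
J102@3: d1:14  d2:7  d3:4  d4:1  d5:0  d6:0 → peak 14
J102@4: d1:14  d2:7  d3:3  d4:1  d5:1  d6:0 → peak 14
J102@5: d1:14  d2:7  d3:3  d4:0  d5:1  d6:1 → peak 14
Best is J102@2, peak 14.

14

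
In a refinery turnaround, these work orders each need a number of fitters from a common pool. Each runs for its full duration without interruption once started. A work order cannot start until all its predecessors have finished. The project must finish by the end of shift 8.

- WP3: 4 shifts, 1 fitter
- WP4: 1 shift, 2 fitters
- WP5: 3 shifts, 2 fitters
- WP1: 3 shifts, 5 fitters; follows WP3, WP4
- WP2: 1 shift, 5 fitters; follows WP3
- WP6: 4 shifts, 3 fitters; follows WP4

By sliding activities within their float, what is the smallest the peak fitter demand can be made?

8

Early-start (WP3@1, WP4@1, WP5@1, WP1@5, WP2@5, WP6@2) gives peak 13: s1:5  s2:6  s3:6  s4:4  s5:13  s6:5  s7:5  s8:0.
Shift WP2→8.
Schedule WP3@1, WP4@1, WP5@1, WP1@5, WP2@8, WP6@2: s1:5  s2:6  s3:6  s4:4  s5:8  s6:5  s7:5  s8:5 — peak 8.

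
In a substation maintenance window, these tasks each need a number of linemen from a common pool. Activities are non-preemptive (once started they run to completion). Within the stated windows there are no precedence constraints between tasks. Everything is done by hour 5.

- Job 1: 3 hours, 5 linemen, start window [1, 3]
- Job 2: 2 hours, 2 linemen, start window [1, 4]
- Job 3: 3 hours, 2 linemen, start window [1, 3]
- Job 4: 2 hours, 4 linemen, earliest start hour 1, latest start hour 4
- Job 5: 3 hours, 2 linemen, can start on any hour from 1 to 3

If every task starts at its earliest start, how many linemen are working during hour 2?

At early start, hour 2 has: Job 1, Job 2, Job 3, Job 4, Job 5.
Demand: 5 + 2 + 2 + 4 + 2 = 15.

15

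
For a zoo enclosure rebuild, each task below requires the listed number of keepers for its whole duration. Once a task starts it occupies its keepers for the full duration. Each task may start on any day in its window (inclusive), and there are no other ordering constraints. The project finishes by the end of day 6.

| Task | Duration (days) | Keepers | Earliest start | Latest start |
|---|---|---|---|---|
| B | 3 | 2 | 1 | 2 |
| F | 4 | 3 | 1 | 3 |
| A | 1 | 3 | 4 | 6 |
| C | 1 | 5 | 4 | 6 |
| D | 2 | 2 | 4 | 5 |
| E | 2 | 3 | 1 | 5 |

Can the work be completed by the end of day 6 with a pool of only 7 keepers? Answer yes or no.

no

The minimum achievable peak is 8; 7 < 8, so no feasible schedule stays within the cap.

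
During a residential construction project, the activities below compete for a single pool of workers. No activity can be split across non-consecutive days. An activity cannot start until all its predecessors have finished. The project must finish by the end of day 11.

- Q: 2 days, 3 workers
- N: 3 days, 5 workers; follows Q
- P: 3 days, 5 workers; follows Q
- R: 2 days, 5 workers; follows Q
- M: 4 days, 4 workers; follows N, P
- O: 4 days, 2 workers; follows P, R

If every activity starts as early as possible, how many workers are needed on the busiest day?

15

Early-start schedule: Q@1, N@3, P@3, R@3, M@6, O@6.
Load per day: day 1: 3, day 2: 3, day 3: 15, day 4: 15, day 5: 10, day 6: 6, day 7: 6, day 8: 6, day 9: 6, day 10: 0, day 11: 0.
Peak is 15.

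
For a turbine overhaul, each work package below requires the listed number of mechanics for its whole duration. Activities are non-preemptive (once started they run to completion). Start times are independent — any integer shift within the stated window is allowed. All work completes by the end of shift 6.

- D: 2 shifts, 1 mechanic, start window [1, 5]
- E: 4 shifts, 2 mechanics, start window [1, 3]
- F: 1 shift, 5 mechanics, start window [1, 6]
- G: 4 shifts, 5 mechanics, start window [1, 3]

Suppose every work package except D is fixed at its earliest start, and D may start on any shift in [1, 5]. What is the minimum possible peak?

12

D@1: s1:13  s2:8  s3:7  s4:7  s5:0  s6:0 → peak 13
D@2: s1:12  s2:8  s3:8  s4:7  s5:0  s6:0 → peak 12
D@3: s1:12  s2:7  s3:8  s4:8  s5:0  s6:0 → peak 12
D@4: s1:12  s2:7  s3:7  s4:8  s5:1  s6:0 → peak 12
D@5: s1:12  s2:7  s3:7  s4:7  s5:1  s6:1 → peak 12
Best is D@2, peak 12.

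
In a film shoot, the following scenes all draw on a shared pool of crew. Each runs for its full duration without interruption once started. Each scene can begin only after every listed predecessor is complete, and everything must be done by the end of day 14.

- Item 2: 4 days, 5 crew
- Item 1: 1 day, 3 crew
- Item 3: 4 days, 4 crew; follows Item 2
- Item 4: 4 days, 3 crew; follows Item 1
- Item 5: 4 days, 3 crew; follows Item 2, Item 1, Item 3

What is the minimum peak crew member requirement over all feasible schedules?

Early-start (Item 2@1, Item 1@1, Item 3@5, Item 4@2, Item 5@9) gives peak 8: d1:8  d2:8  d3:8  d4:8  d5:7  d6:4  d7:4  d8:4  d9:3  d10:3  d11:3  d12:3  d13:0  d14:0.
Shift Item 1→5, Item 3→6, Item 4→10, Item 5→10.
Schedule Item 2@1, Item 1@5, Item 3@6, Item 4@10, Item 5@10: d1:5  d2:5  d3:5  d4:5  d5:3  d6:4  d7:4  d8:4  d9:4  d10:6  d11:6  d12:6  d13:6  d14:0 — peak 6.

6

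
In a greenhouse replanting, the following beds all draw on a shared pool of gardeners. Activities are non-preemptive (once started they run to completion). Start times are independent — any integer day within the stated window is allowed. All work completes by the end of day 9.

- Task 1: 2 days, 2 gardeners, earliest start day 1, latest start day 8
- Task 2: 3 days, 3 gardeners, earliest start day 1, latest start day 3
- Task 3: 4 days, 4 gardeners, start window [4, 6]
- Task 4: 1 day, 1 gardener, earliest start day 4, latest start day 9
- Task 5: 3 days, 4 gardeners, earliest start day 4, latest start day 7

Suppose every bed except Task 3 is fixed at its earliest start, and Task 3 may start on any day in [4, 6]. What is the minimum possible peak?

8

Task 3@4: d1:5  d2:5  d3:3  d4:9  d5:8  d6:8  d7:4  d8:0  d9:0 → peak 9
Task 3@5: d1:5  d2:5  d3:3  d4:5  d5:8  d6:8  d7:4  d8:4  d9:0 → peak 8
Task 3@6: d1:5  d2:5  d3:3  d4:5  d5:4  d6:8  d7:4  d8:4  d9:4 → peak 8
Best is Task 3@5, peak 8.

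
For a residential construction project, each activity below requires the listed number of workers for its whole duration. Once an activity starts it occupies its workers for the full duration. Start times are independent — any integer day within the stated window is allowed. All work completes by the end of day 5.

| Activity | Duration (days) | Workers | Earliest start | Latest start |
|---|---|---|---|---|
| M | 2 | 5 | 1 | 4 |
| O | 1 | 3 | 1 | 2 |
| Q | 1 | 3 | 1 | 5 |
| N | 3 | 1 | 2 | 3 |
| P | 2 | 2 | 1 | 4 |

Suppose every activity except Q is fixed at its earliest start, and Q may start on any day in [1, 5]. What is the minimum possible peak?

Q@1: d1:13  d2:8  d3:1  d4:1  d5:0 → peak 13
Q@2: d1:10  d2:11  d3:1  d4:1  d5:0 → peak 11
Q@3: d1:10  d2:8  d3:4  d4:1  d5:0 → peak 10
Q@4: d1:10  d2:8  d3:1  d4:4  d5:0 → peak 10
Q@5: d1:10  d2:8  d3:1  d4:1  d5:3 → peak 10
Best is Q@3, peak 10.

10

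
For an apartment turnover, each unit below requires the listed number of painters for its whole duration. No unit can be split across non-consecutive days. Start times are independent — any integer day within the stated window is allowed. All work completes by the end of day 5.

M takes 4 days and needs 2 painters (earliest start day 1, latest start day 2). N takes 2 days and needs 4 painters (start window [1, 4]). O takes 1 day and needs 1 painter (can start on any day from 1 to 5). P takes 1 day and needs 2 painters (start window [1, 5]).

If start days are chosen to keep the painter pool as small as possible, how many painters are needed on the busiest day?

6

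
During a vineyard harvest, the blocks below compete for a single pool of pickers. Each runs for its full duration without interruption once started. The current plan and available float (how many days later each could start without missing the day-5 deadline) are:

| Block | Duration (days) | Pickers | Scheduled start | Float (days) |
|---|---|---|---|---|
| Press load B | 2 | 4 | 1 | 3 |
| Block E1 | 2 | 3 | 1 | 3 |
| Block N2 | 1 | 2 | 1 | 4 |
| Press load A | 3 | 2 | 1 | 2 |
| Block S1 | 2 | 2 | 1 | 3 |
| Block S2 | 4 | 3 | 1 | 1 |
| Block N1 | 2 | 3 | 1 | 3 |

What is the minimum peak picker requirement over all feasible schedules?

10

Early-start (Press load B@1, Block E1@1, Block N2@1, Press load A@1, Block S1@1, Block S2@1, Block N1@1) gives peak 19: d1:19  d2:17  d3:5  d4:3  d5:0.
Shift Press load A→3, Block S1→3, Block S2→2, Block N1→3.
Schedule Press load B@1, Block E1@1, Block N2@1, Press load A@3, Block S1@3, Block S2@2, Block N1@3: d1:9  d2:10  d3:10  d4:10  d5:5 — peak 10.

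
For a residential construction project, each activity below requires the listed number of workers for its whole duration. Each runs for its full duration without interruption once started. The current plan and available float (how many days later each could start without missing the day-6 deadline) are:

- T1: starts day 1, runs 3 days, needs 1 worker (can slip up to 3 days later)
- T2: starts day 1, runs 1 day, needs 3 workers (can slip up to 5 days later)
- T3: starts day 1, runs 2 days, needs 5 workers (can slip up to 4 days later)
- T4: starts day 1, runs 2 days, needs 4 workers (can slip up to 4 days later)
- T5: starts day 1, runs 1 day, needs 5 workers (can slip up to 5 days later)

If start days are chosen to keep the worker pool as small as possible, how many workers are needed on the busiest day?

Early-start (T1@1, T2@1, T3@1, T4@1, T5@1) gives peak 18: d1:18  d2:10  d3:1  d4:0  d5:0  d6:0.
Shift T3→4, T4→2, T5→6.
Schedule T1@1, T2@1, T3@4, T4@2, T5@6: d1:4  d2:5  d3:5  d4:5  d5:5  d6:5 — peak 5.
Total worker-days = 29 over 6 days ⇒ peak ≥ ⌈29/6⌉ = 5, so 5 is optimal.

5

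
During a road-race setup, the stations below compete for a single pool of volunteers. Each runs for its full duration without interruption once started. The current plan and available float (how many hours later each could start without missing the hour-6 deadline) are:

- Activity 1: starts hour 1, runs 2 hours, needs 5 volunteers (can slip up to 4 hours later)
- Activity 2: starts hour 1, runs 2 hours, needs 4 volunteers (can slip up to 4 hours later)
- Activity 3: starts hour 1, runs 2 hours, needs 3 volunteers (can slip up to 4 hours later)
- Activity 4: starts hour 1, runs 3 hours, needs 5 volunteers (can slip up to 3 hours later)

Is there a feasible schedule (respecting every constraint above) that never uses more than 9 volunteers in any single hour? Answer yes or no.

yes

Schedule Activity 1@1, Activity 2@1, Activity 3@3, Activity 4@3: h1:9  h2:9  h3:8  h4:8  h5:5  h6:0 — peak 9 ≤ 9.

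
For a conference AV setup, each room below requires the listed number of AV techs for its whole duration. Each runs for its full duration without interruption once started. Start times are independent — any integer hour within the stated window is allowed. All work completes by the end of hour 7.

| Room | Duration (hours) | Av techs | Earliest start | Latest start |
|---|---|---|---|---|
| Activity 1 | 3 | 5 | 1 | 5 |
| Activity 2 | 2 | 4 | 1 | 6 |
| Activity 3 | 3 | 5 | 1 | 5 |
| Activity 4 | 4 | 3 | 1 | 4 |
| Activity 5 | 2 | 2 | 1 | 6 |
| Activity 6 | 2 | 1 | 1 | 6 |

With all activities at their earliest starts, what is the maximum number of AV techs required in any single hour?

20

Early-start schedule: Activity 1@1, Activity 2@1, Activity 3@1, Activity 4@1, Activity 5@1, Activity 6@1.
Load per hour: hour 1: 20, hour 2: 20, hour 3: 13, hour 4: 3, hour 5: 0, hour 6: 0, hour 7: 0.
Peak is 20.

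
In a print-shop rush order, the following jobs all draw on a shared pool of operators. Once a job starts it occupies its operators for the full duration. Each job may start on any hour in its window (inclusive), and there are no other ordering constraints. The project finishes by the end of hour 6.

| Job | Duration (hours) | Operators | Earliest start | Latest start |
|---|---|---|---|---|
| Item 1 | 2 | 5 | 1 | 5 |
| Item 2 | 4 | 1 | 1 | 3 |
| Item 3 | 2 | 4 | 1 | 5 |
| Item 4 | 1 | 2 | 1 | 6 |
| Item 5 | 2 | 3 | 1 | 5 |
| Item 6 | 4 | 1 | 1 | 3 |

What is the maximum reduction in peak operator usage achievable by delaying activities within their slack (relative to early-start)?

Early-start peak: h1:16  h2:14  h3:2  h4:2  h5:0  h6:0 ⇒ 16.
Leveled (Item 1@1, Item 2@1, Item 3@3, Item 4@5, Item 5@5, Item 6@3): h1:6  h2:6  h3:6  h4:6  h5:6  h6:4 ⇒ 6.
Reduction 16 − 6 = 10.

10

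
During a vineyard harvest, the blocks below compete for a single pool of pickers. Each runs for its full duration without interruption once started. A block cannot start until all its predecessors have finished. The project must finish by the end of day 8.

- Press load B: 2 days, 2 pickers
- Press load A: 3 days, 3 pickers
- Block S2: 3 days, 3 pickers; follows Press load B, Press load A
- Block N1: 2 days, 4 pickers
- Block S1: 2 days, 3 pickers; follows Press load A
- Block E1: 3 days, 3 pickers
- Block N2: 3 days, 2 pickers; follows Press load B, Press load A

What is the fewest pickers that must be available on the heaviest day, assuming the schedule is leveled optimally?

8

Early-start (Press load B@1, Press load A@1, Block S2@4, Block N1@1, Block S1@4, Block E1@1, Block N2@4) gives peak 12: d1:12  d2:12  d3:6  d4:8  d5:8  d6:5  d7:0  d8:0.
Shift Block N1→3, Block S1→7, Block E1→5, Block N2→5.
Schedule Press load B@1, Press load A@1, Block S2@4, Block N1@3, Block S1@7, Block E1@5, Block N2@5: d1:5  d2:5  d3:7  d4:7  d5:8  d6:8  d7:8  d8:3 — peak 8.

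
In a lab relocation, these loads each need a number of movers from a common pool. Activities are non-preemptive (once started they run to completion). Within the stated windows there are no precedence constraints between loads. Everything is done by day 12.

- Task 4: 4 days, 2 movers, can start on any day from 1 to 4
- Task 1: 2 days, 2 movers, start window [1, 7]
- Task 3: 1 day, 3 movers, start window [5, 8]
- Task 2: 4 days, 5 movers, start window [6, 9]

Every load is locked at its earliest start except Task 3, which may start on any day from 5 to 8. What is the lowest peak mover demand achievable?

Task 3@5: d1:4  d2:4  d3:2  d4:2  d5:3  d6:5  d7:5  d8:5  d9:5  d10:0  d11:0  d12:0 → peak 5
Task 3@6: d1:4  d2:4  d3:2  d4:2  d5:0  d6:8  d7:5  d8:5  d9:5  d10:0  d11:0  d12:0 → peak 8
Task 3@7: d1:4  d2:4  d3:2  d4:2  d5:0  d6:5  d7:8  d8:5  d9:5  d10:0  d11:0  d12:0 → peak 8
Task 3@8: d1:4  d2:4  d3:2  d4:2  d5:0  d6:5  d7:5  d8:8  d9:5  d10:0  d11:0  d12:0 → peak 8
Best is Task 3@5, peak 5.

5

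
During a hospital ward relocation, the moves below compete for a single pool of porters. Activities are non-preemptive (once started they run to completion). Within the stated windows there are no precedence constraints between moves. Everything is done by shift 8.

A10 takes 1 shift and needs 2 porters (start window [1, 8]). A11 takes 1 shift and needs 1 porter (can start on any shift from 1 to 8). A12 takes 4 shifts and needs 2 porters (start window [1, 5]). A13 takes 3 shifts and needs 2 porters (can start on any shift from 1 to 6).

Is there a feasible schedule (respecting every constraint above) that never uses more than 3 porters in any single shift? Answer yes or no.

yes

Schedule A10@1, A11@1, A12@2, A13@6: s1:3  s2:2  s3:2  s4:2  s5:2  s6:2  s7:2  s8:2 — peak 3 ≤ 3.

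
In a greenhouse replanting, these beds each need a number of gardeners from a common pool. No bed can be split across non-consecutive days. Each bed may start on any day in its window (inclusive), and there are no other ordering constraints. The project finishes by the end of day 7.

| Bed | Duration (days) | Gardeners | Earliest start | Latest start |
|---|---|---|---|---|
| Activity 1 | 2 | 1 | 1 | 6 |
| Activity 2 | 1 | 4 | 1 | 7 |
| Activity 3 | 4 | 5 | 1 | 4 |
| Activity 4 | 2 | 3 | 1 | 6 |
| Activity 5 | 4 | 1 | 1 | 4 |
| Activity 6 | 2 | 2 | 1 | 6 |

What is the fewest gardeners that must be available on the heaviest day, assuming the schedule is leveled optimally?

Early-start (Activity 1@1, Activity 2@1, Activity 3@1, Activity 4@1, Activity 5@1, Activity 6@1) gives peak 16: d1:16  d2:12  d3:6  d4:6  d5:0  d6:0  d7:0.
Shift Activity 3→2, Activity 4→6, Activity 5→3, Activity 6→6.
Schedule Activity 1@1, Activity 2@1, Activity 3@2, Activity 4@6, Activity 5@3, Activity 6@6: d1:5  d2:6  d3:6  d4:6  d5:6  d6:6  d7:5 — peak 6.
Total gardener-days = 40 over 7 days ⇒ peak ≥ ⌈40/7⌉ = 6, so 6 is optimal.

6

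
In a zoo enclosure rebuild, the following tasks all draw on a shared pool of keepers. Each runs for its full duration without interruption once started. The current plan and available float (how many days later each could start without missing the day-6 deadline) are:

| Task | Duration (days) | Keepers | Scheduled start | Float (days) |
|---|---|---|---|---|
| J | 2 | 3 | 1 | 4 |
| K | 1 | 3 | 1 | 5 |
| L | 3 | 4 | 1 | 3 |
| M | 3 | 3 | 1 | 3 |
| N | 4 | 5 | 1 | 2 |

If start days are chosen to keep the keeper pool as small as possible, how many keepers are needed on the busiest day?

Early-start (J@1, K@1, L@1, M@1, N@1) gives peak 18: d1:18  d2:15  d3:12  d4:5  d5:0  d6:0.
Shift L→4, N→3.
Schedule J@1, K@1, L@4, M@1, N@3: d1:9  d2:6  d3:8  d4:9  d5:9  d6:9 — peak 9.
Total keeper-days = 50 over 6 days ⇒ peak ≥ ⌈50/6⌉ = 9, so 9 is optimal.

9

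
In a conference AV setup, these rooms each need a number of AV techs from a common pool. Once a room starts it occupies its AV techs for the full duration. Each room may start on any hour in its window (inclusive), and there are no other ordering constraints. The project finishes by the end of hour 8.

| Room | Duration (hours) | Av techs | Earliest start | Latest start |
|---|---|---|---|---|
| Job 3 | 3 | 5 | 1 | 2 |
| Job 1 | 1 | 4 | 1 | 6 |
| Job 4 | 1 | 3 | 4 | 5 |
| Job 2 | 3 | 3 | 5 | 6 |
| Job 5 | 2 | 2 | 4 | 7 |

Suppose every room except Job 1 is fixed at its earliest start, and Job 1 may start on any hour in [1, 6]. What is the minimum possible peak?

Job 1@1: h1:9  h2:5  h3:5  h4:5  h5:5  h6:3  h7:3  h8:0 → peak 9
Job 1@2: h1:5  h2:9  h3:5  h4:5  h5:5  h6:3  h7:3  h8:0 → peak 9
Job 1@3: h1:5  h2:5  h3:9  h4:5  h5:5  h6:3  h7:3  h8:0 → peak 9
Job 1@4: h1:5  h2:5  h3:5  h4:9  h5:5  h6:3  h7:3  h8:0 → peak 9
Job 1@5: h1:5  h2:5  h3:5  h4:5  h5:9  h6:3  h7:3  h8:0 → peak 9
Job 1@6: h1:5  h2:5  h3:5  h4:5  h5:5  h6:7  h7:3  h8:0 → peak 7
Best is Job 1@6, peak 7.

7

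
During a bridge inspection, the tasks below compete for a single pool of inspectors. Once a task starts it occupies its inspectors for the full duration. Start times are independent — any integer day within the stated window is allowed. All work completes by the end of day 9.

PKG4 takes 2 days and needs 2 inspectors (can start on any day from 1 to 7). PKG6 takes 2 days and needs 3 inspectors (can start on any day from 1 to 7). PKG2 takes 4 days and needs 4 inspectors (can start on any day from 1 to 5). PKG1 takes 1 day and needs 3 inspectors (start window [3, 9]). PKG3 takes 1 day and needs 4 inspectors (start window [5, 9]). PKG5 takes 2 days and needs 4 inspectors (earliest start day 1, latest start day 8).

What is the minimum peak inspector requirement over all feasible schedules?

6

Early-start (PKG4@1, PKG6@1, PKG2@1, PKG1@3, PKG3@5, PKG5@1) gives peak 13: d1:13  d2:13  d3:7  d4:4  d5:4  d6:0  d7:0  d8:0  d9:0.
Shift PKG6→3, PKG2→5, PKG3→9.
Schedule PKG4@1, PKG6@3, PKG2@5, PKG1@3, PKG3@9, PKG5@1: d1:6  d2:6  d3:6  d4:3  d5:4  d6:4  d7:4  d8:4  d9:4 — peak 6.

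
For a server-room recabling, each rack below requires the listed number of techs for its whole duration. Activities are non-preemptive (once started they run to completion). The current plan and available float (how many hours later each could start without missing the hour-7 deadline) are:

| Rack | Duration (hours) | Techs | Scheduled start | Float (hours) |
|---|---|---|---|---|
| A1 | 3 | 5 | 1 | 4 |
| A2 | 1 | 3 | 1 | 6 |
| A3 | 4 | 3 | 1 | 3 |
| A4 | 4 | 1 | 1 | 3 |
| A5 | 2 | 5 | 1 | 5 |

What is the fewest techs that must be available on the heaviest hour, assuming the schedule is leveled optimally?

Early-start (A1@1, A2@1, A3@1, A4@1, A5@1) gives peak 17: h1:17  h2:14  h3:9  h4:4  h5:0  h6:0  h7:0.
Shift A3→2, A4→4, A5→6.
Schedule A1@1, A2@1, A3@2, A4@4, A5@6: h1:8  h2:8  h3:8  h4:4  h5:4  h6:6  h7:6 — peak 8.

8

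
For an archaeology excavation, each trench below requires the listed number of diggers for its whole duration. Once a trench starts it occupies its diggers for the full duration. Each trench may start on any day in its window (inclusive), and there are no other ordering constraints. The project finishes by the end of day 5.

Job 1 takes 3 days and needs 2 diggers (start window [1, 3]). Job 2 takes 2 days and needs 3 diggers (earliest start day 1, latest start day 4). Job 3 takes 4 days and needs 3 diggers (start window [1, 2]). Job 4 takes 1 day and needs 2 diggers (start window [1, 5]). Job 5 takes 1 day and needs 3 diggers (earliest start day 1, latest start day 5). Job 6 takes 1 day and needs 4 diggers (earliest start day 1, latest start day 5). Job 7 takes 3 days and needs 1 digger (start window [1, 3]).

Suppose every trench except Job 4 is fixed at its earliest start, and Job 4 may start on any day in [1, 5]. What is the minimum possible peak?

Job 4@1: d1:18  d2:9  d3:6  d4:3  d5:0 → peak 18
Job 4@2: d1:16  d2:11  d3:6  d4:3  d5:0 → peak 16
Job 4@3: d1:16  d2:9  d3:8  d4:3  d5:0 → peak 16
Job 4@4: d1:16  d2:9  d3:6  d4:5  d5:0 → peak 16
Job 4@5: d1:16  d2:9  d3:6  d4:3  d5:2 → peak 16
Best is Job 4@2, peak 16.

16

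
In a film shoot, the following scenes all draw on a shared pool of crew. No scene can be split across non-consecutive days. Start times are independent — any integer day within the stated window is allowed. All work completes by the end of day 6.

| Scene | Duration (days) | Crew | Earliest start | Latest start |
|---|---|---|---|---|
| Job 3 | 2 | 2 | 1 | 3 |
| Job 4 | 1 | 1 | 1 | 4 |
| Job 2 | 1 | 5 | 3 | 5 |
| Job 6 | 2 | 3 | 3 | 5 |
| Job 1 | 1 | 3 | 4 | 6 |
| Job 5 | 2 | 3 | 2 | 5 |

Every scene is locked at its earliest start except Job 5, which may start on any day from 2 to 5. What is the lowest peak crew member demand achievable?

8

Job 5@2: d1:3  d2:5  d3:11  d4:6  d5:0  d6:0 → peak 11
Job 5@3: d1:3  d2:2  d3:11  d4:9  d5:0  d6:0 → peak 11
Job 5@4: d1:3  d2:2  d3:8  d4:9  d5:3  d6:0 → peak 9
Job 5@5: d1:3  d2:2  d3:8  d4:6  d5:3  d6:3 → peak 8
Best is Job 5@5, peak 8.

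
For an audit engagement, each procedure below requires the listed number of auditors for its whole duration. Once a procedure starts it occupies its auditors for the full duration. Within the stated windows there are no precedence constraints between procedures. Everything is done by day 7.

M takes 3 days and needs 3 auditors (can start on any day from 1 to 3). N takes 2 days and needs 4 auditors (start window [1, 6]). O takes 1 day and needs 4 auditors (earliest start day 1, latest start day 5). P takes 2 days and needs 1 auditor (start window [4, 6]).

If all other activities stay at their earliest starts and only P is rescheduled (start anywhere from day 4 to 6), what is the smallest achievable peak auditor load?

11

P@4: d1:11  d2:7  d3:3  d4:1  d5:1  d6:0  d7:0 → peak 11
P@5: d1:11  d2:7  d3:3  d4:0  d5:1  d6:1  d7:0 → peak 11
P@6: d1:11  d2:7  d3:3  d4:0  d5:0  d6:1  d7:1 → peak 11
Best is P@4, peak 11.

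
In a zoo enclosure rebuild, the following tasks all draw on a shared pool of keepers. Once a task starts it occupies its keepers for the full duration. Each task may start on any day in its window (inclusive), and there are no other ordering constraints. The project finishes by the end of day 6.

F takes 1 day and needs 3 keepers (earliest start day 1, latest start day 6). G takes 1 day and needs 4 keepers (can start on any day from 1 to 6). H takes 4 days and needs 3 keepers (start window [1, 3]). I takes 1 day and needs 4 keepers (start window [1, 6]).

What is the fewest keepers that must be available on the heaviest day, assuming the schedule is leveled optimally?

6

Early-start (F@1, G@1, H@1, I@1) gives peak 14: d1:14  d2:3  d3:3  d4:3  d5:0  d6:0.
Shift G→5, I→6.
Schedule F@1, G@5, H@1, I@6: d1:6  d2:3  d3:3  d4:3  d5:4  d6:4 — peak 6.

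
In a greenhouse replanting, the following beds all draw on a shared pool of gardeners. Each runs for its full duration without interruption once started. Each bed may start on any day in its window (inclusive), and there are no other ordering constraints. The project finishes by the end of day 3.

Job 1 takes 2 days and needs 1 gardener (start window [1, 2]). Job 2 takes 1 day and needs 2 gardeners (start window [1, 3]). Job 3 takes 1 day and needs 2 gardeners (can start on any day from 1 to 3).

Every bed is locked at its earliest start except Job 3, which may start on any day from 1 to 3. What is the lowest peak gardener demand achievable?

3

Job 3@1: d1:5  d2:1  d3:0 → peak 5
Job 3@2: d1:3  d2:3  d3:0 → peak 3
Job 3@3: d1:3  d2:1  d3:2 → peak 3
Best is Job 3@2, peak 3.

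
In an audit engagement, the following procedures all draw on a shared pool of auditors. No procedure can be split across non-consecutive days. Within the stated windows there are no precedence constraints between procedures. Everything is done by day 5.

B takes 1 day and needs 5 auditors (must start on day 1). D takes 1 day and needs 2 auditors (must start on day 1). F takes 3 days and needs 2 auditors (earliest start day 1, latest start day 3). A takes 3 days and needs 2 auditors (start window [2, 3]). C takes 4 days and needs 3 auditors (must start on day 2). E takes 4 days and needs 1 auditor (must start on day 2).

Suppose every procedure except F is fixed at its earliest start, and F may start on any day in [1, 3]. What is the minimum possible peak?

8

F@1: d1:9  d2:8  d3:8  d4:6  d5:4 → peak 9
F@2: d1:7  d2:8  d3:8  d4:8  d5:4 → peak 8
F@3: d1:7  d2:6  d3:8  d4:8  d5:6 → peak 8
Best is F@2, peak 8.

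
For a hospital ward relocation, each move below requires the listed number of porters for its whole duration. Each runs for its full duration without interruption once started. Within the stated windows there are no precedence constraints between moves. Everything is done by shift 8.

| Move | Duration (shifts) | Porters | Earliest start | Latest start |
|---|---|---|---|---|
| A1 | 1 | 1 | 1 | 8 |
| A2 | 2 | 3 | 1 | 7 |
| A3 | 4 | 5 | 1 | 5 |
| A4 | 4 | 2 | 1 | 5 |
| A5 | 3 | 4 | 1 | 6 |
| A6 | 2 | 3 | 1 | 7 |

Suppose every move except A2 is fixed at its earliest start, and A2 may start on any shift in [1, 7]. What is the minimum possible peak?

A2@1: s1:18  s2:17  s3:11  s4:7  s5:0  s6:0  s7:0  s8:0 → peak 18
A2@2: s1:15  s2:17  s3:14  s4:7  s5:0  s6:0  s7:0  s8:0 → peak 17
A2@3: s1:15  s2:14  s3:14  s4:10  s5:0  s6:0  s7:0  s8:0 → peak 15
A2@4: s1:15  s2:14  s3:11  s4:10  s5:3  s6:0  s7:0  s8:0 → peak 15
A2@5: s1:15  s2:14  s3:11  s4:7  s5:3  s6:3  s7:0  s8:0 → peak 15
A2@6: s1:15  s2:14  s3:11  s4:7  s5:0  s6:3  s7:3  s8:0 → peak 15
A2@7: s1:15  s2:14  s3:11  s4:7  s5:0  s6:0  s7:3  s8:3 → peak 15
Best is A2@3, peak 15.

15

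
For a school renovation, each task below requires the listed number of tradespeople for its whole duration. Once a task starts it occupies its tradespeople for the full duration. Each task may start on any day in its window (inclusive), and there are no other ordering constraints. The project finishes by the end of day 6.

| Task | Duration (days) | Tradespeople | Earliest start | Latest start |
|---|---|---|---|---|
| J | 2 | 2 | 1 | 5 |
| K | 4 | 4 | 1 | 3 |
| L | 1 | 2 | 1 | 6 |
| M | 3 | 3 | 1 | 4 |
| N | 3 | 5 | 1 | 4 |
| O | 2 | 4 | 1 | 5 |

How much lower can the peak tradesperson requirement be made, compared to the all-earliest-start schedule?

11

Early-start peak: d1:20  d2:18  d3:12  d4:4  d5:0  d6:0 ⇒ 20.
Leveled (J@1, K@1, L@3, M@1, N@4, O@5): d1:9  d2:9  d3:9  d4:9  d5:9  d6:9 ⇒ 9.
Reduction 20 − 9 = 11.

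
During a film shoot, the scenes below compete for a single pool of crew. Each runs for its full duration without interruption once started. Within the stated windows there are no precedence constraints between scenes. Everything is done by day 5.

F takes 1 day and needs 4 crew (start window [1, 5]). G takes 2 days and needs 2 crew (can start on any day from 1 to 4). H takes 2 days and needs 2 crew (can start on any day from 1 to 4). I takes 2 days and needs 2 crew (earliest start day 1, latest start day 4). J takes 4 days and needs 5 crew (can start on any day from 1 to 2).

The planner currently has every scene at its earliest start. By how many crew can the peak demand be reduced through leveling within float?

Early-start peak: d1:15  d2:11  d3:5  d4:5  d5:0 ⇒ 15.
Leveled (F@1, G@1, H@1, I@3, J@2): d1:8  d2:9  d3:7  d4:7  d5:5 ⇒ 9.
Reduction 15 − 9 = 6.

6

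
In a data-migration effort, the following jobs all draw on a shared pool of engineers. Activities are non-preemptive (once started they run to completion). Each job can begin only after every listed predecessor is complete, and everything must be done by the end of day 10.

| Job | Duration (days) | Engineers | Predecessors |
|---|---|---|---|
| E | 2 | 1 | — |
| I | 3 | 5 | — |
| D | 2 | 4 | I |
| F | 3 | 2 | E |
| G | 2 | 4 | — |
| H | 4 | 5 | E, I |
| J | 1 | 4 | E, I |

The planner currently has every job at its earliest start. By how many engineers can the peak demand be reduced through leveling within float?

Early-start peak: d1:10  d2:10  d3:7  d4:15  d5:11  d6:5  d7:5  d8:0  d9:0  d10:0 ⇒ 15.
Leveled (E@1, I@1, D@4, F@6, G@4, H@6, J@10): d1:6  d2:6  d3:5  d4:8  d5:8  d6:7  d7:7  d8:7  d9:5  d10:4 ⇒ 8.
Reduction 15 − 8 = 7.

7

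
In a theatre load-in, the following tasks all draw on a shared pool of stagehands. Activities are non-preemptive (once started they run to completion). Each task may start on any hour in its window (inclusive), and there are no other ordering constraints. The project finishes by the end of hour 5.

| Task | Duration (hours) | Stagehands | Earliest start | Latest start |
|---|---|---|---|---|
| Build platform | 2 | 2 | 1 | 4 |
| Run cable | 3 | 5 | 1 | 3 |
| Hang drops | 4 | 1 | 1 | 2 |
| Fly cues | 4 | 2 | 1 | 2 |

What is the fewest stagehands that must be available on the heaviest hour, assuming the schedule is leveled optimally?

8

Early-start (Build platform@1, Run cable@1, Hang drops@1, Fly cues@1) gives peak 10: h1:10  h2:10  h3:8  h4:3  h5:0.
Shift Run cable→3.
Schedule Build platform@1, Run cable@3, Hang drops@1, Fly cues@1: h1:5  h2:5  h3:8  h4:8  h5:5 — peak 8.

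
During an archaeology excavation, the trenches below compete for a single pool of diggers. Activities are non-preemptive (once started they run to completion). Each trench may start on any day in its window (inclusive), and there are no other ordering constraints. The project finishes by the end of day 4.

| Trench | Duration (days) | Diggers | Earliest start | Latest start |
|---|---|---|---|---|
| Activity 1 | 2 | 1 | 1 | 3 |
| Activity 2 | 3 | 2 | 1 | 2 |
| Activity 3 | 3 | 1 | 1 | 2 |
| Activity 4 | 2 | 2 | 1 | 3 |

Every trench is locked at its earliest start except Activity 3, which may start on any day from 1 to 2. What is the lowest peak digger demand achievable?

6

Activity 3@1: d1:6  d2:6  d3:3  d4:0 → peak 6
Activity 3@2: d1:5  d2:6  d3:3  d4:1 → peak 6
Best is Activity 3@1, peak 6.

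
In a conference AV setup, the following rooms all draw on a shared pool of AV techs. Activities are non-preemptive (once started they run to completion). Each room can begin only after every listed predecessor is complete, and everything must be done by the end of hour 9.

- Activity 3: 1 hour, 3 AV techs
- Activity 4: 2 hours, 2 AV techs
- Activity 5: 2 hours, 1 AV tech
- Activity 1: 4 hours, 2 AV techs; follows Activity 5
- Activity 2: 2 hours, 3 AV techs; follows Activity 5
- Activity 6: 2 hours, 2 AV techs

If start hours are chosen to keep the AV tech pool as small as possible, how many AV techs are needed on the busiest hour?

4

Early-start (Activity 3@1, Activity 4@1, Activity 5@1, Activity 1@3, Activity 2@3, Activity 6@1) gives peak 8: h1:8  h2:5  h3:5  h4:5  h5:2  h6:2  h7:0  h8:0  h9:0.
Shift Activity 4→2, Activity 2→7, Activity 6→4.
Schedule Activity 3@1, Activity 4@2, Activity 5@1, Activity 1@3, Activity 2@7, Activity 6@4: h1:4  h2:3  h3:4  h4:4  h5:4  h6:2  h7:3  h8:3  h9:0 — peak 4.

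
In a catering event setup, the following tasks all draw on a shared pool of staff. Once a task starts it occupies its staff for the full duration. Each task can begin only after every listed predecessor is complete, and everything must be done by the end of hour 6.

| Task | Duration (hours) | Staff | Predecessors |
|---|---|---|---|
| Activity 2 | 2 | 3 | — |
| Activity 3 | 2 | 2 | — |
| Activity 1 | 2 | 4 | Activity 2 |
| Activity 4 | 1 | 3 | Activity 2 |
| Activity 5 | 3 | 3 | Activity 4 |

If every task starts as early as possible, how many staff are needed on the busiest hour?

7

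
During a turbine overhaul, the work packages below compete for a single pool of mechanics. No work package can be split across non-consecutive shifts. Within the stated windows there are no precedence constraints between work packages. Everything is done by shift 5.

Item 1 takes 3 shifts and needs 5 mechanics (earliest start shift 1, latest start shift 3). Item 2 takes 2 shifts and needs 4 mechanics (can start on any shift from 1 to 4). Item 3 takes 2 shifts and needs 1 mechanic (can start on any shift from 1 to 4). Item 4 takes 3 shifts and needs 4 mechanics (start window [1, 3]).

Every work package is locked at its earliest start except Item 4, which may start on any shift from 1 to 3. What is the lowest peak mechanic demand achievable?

10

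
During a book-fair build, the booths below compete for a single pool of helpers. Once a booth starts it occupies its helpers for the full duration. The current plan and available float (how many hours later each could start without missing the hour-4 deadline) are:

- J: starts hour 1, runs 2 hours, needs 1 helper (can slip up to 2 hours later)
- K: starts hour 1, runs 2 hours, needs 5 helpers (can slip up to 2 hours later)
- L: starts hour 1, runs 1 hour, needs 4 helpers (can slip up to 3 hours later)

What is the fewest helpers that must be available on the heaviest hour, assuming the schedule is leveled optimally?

5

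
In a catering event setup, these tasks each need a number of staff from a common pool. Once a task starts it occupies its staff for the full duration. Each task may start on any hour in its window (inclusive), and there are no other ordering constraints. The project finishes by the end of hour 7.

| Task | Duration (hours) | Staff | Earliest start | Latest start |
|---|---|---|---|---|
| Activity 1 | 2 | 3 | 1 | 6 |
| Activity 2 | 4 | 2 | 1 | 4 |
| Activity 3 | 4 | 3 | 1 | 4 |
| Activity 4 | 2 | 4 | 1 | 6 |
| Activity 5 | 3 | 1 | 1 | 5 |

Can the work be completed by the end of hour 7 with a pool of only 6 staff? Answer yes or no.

yes

Schedule Activity 1@1, Activity 2@3, Activity 3@1, Activity 4@6, Activity 5@3: h1:6  h2:6  h3:6  h4:6  h5:3  h6:6  h7:4 — peak 6 ≤ 6.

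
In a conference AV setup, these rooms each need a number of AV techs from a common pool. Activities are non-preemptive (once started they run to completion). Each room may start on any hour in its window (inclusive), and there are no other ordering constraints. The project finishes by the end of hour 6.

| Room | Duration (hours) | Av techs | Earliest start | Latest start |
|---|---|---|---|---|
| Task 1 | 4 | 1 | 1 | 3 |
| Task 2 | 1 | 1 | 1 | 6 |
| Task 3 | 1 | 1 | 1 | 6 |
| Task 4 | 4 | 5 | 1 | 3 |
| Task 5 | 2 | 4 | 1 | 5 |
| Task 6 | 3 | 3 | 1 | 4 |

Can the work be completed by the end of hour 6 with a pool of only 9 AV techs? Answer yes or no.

Schedule Task 1@1, Task 2@1, Task 3@1, Task 4@1, Task 5@5, Task 6@2: h1:8  h2:9  h3:9  h4:9  h5:4  h6:4 — peak 9 ≤ 9.

yes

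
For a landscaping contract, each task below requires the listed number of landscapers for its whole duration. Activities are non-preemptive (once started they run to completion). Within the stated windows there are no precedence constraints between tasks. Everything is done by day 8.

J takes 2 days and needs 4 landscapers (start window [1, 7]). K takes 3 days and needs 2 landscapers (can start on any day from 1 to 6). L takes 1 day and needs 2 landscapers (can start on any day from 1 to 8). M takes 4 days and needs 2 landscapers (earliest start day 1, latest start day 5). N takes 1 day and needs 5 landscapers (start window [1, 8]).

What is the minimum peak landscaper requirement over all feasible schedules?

Early-start (J@1, K@1, L@1, M@1, N@1) gives peak 15: d1:15  d2:8  d3:4  d4:2  d5:0  d6:0  d7:0  d8:0.
Shift K→3, L→3, M→4, N→8.
Schedule J@1, K@3, L@3, M@4, N@8: d1:4  d2:4  d3:4  d4:4  d5:4  d6:2  d7:2  d8:5 — peak 5.

5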